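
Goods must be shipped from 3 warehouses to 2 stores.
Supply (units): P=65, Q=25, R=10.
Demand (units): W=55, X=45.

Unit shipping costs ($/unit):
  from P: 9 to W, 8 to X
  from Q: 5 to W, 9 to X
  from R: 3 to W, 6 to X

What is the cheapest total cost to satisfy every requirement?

An optimal shipping plan:
  P->W: 20 × $9 = $180
  P->X: 45 × $8 = $360
  Q->W: 25 × $5 = $125
  R->W: 10 × $3 = $30
Total = 180 + 360 + 125 + 30 = $695.

695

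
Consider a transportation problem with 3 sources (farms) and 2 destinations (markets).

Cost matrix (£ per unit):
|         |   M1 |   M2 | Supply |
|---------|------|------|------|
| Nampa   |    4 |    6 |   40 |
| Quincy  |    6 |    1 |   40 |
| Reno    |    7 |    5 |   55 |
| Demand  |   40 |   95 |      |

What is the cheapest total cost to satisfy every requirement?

475

One minimum-cost allocation:
  Nampa->M1: 40 × £4 = £160
  Quincy->M2: 40 × £1 = £40
  Reno->M2: 55 × £5 = £275
Total = 160 + 40 + 275 = £475.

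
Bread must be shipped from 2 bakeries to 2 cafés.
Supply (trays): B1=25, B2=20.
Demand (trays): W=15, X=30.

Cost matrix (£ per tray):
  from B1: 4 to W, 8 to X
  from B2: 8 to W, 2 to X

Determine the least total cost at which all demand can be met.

A cheapest plan:
  B1->W: 15 × £4 = £60
  B1->X: 10 × £8 = £80
  B2->X: 20 × £2 = £40
Total = 60 + 80 + 40 = £180.
(Supply check: B1 ships 25; B2 ships 20.)

180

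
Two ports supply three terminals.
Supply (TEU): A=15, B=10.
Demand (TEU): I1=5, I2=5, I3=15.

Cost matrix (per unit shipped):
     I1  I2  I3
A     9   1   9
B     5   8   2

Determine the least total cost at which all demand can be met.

115

A cheapest plan:
  A to I1: 5 × 9 = 45
  A to I2: 5 × 1 = 5
  A to I3: 5 × 9 = 45
  B to I3: 10 × 2 = 20
Total = 45 + 5 + 45 + 20 = 115.
(Supply check: A ships 15; B ships 10.)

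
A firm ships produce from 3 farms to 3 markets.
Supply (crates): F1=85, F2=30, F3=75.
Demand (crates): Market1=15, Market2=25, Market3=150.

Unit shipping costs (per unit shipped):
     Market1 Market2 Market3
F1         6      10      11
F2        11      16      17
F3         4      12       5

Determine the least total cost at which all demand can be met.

One minimum-cost allocation:
  F1 to Market2: 10 × 10 = 100
  F1 to Market3: 75 × 11 = 825
  F2 to Market1: 15 × 11 = 165
  F2 to Market2: 15 × 16 = 240
  F3 to Market3: 75 × 5 = 375
Total = 100 + 825 + 165 + 240 + 375 = 1705.
(Supply check: F1 ships 85; F2 ships 30; F3 ships 75.)

1705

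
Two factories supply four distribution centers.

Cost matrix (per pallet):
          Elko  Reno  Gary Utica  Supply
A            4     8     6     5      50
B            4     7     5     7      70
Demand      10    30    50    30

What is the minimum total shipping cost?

660

One minimum-cost allocation:
  A→Elko: 10 × 4 = 40
  A→Reno: 10 × 8 = 80
  A→Utica: 30 × 5 = 150
  B→Reno: 20 × 7 = 140
  B→Gary: 50 × 5 = 250
Total = 40 + 80 + 150 + 140 + 250 = 660.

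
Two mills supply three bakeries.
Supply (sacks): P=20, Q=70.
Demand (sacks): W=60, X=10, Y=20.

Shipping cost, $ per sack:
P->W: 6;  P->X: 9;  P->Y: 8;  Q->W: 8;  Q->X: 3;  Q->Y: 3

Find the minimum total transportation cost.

530

One minimum-cost allocation:
  P to W: 20 × $6 = $120
  Q to W: 40 × $8 = $320
  Q to X: 10 × $3 = $30
  Q to Y: 20 × $3 = $60
Total = 120 + 320 + 30 + 60 = $530.
(Supply check: P ships 20; Q ships 70.)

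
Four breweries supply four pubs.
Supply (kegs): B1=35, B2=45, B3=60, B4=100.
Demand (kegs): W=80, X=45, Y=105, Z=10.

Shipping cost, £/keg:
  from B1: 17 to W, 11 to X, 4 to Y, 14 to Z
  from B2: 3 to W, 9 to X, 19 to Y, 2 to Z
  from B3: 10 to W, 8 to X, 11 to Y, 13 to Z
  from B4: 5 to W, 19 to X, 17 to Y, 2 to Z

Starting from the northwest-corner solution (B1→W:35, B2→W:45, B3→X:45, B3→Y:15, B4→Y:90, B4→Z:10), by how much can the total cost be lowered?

1010

Current plan cost = 35·17 + 45·3 + 45·8 + 15·11 + 90·17 + 10·2 = £2805.
Optimal plan:
  B1 to Y: 35 × £4 = £140
  B2 to X: 45 × £9 = £405
  B3 to Y: 60 × £11 = £660
  B4 to W: 80 × £5 = £400
  B4 to Y: 10 × £17 = £170
  B4 to Z: 10 × £2 = £20
Optimal cost = £1795.
Saving = 2805 − 1795 = £1010.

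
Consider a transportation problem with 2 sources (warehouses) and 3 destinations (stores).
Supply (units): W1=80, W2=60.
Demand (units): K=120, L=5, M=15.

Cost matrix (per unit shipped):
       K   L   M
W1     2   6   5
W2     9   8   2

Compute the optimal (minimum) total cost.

One minimum-cost allocation:
  W1–K: 80 × 2 = 160
  W2–K: 40 × 9 = 360
  W2–L: 5 × 8 = 40
  W2–M: 15 × 2 = 30
Total = 160 + 360 + 40 + 30 = 590.
(Supply check: W1 ships 80; W2 ships 60.)

590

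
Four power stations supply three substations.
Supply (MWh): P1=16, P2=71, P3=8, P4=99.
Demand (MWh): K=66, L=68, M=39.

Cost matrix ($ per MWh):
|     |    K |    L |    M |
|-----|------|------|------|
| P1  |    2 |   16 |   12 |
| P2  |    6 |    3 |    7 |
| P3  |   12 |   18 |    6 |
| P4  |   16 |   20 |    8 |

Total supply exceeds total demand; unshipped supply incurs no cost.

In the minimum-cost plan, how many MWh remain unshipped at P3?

0

An optimal plan:
  P1→K: 16 × $2 = $32
  P2→K: 3 × $6 = $18
  P2→L: 68 × $3 = $204
  P3→K: 8 × $12 = $96
  P4→K: 39 × $16 = $624
  P4→M: 39 × $8 = $312
Total cost = $1286.
P3 ships 8 of its 8, leaving 0.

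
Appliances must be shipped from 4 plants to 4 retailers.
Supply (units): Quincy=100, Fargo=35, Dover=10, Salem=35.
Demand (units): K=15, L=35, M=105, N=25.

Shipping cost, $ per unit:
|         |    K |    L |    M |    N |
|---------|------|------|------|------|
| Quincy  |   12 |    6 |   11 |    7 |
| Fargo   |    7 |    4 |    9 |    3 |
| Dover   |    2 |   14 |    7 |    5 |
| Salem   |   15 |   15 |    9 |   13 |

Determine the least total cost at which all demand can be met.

1415

An optimal shipping plan:
  Quincy→L: 35 units
  Quincy→M: 65 units
  Fargo→K: 5 units
  Fargo→M: 5 units
  Fargo→N: 25 units
  Dover→K: 10 units
  Salem→M: 35 units
Total cost = $1415.
(Supply check: Quincy ships 100; Fargo ships 35; Dover ships 10; Salem ships 35.)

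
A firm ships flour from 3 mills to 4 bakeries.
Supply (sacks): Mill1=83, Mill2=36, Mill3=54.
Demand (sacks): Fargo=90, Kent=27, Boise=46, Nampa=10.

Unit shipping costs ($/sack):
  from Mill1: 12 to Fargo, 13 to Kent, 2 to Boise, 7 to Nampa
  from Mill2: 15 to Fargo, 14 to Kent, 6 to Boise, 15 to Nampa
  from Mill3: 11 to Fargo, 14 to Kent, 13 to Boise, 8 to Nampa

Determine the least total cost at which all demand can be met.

1593

Optimal allocation:
  Mill1->Fargo: 27 × $12 = $324
  Mill1->Boise: 46 × $2 = $92
  Mill1->Nampa: 10 × $7 = $70
  Mill2->Fargo: 9 × $15 = $135
  Mill2->Kent: 27 × $14 = $378
  Mill3->Fargo: 54 × $11 = $594
Total = 324 + 92 + 70 + 135 + 378 + 594 = $1593.
(Supply check: Mill1 ships 83; Mill2 ships 36; Mill3 ships 54.)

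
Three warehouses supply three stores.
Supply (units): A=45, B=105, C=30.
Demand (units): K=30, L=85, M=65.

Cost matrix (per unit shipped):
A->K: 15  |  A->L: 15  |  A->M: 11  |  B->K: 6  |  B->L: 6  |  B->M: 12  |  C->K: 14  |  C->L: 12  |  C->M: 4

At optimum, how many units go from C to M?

30

Optimal shipments:
  A->L: 10 × 15 = 150
  A->M: 35 × 11 = 385
  B->K: 30 × 6 = 180
  B->L: 75 × 6 = 450
  C->M: 30 × 4 = 120
Total cost = 1285.
So C→M carries 30 units.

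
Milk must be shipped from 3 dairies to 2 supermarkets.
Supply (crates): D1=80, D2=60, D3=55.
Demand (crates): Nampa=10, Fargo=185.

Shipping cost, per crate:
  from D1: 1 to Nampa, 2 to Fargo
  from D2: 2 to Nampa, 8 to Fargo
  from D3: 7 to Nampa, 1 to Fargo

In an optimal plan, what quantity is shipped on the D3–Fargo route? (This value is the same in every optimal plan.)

55

Solving gives:
  D1->Fargo: 80 crates
  D2->Nampa: 10 crates
  D2->Fargo: 50 crates
  D3->Fargo: 55 crates
Total cost = 635.
So D3→Fargo carries 55 crates.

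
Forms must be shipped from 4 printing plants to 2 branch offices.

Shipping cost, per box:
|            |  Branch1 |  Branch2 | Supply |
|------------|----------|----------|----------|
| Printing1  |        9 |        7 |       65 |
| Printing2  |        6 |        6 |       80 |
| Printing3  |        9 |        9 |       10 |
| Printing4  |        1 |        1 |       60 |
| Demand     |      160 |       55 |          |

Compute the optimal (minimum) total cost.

1105

Optimal allocation:
  Printing1–Branch1: 10 boxes
  Printing1–Branch2: 55 boxes
  Printing2–Branch1: 80 boxes
  Printing3–Branch1: 10 boxes
  Printing4–Branch1: 60 boxes
Total cost = 1105.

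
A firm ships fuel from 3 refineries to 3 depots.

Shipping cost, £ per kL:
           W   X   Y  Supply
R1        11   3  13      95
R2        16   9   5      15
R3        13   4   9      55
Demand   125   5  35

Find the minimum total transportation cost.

1710

An optimal shipping plan:
  R1–W: 95 kL
  R2–Y: 15 kL
  R3–W: 30 kL
  R3–X: 5 kL
  R3–Y: 20 kL
Total cost = £1710.
(Supply check: R1 ships 95; R2 ships 15; R3 ships 55.)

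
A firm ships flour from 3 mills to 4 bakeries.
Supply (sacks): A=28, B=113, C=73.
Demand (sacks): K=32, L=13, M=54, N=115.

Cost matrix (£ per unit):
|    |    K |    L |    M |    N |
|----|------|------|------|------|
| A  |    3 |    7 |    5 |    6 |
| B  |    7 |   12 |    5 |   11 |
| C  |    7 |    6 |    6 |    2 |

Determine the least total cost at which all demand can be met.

1118

A cheapest plan:
  A–L: 13 × £7 = £91
  A–N: 15 × £6 = £90
  B–K: 32 × £7 = £224
  B–M: 54 × £5 = £270
  B–N: 27 × £11 = £297
  C–N: 73 × £2 = £146
Total = 91 + 90 + 224 + 270 + 297 + 146 = £1118.
(Supply check: A ships 28; B ships 113; C ships 73.)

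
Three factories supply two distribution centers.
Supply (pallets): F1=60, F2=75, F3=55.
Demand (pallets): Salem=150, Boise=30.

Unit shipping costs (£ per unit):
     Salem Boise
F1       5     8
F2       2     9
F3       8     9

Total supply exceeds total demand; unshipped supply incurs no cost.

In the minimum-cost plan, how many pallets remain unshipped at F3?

10

An optimal plan:
  F1->Salem: 60 × £5 = £300
  F2->Salem: 75 × £2 = £150
  F3->Salem: 15 × £8 = £120
  F3->Boise: 30 × £9 = £270
Total cost = £840.
F3 ships 45 of its 55, leaving 10.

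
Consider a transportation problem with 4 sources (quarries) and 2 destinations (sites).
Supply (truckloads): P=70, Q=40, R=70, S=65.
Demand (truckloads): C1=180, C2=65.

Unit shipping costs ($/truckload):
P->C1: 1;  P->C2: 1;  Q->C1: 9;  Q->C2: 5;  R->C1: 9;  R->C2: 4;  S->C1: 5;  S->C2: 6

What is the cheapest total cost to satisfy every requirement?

One minimum-cost allocation:
  P–C1: 70 truckloads
  Q–C1: 40 truckloads
  R–C1: 5 truckloads
  R–C2: 65 truckloads
  S–C1: 65 truckloads
Total cost = $1060.
(Supply check: P ships 70; Q ships 40; R ships 70; S ships 65.)

1060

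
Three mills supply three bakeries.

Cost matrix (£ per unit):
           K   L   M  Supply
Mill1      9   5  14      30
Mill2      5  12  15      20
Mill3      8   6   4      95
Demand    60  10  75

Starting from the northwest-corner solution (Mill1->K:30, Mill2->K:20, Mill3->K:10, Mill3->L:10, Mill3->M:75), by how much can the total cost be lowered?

Current plan cost = 30·9 + 20·5 + 10·8 + 10·6 + 75·4 = £810.
Optimal plan:
  Mill1–K: 20 × £9 = £180
  Mill1–L: 10 × £5 = £50
  Mill2–K: 20 × £5 = £100
  Mill3–K: 20 × £8 = £160
  Mill3–M: 75 × £4 = £300
Optimal cost = £790.
Saving = 810 − 790 = £20.

20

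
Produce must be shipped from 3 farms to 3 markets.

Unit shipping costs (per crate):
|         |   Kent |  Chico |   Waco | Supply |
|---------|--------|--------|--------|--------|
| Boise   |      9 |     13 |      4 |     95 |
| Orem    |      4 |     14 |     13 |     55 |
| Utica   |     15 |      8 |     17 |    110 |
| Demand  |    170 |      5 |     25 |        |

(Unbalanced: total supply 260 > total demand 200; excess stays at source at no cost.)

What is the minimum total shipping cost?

Optimal allocation:
  Boise–Kent: 70 × 9 = 630
  Boise–Waco: 25 × 4 = 100
  Orem–Kent: 55 × 4 = 220
  Utica–Kent: 45 × 15 = 675
  Utica–Chico: 5 × 8 = 40
Total = 630 + 100 + 220 + 675 + 40 = 1665.

1665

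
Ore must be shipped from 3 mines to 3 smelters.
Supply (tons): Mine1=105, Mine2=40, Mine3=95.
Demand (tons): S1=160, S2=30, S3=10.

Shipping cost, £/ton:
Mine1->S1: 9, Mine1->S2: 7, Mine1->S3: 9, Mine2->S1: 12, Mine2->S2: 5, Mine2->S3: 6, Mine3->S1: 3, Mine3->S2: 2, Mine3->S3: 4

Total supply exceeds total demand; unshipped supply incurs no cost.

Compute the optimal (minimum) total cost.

1080

One minimum-cost allocation:
  Mine1 to S1: 65 × £9 = £585
  Mine2 to S2: 30 × £5 = £150
  Mine2 to S3: 10 × £6 = £60
  Mine3 to S1: 95 × £3 = £285
Total = 585 + 150 + 60 + 285 = £1080.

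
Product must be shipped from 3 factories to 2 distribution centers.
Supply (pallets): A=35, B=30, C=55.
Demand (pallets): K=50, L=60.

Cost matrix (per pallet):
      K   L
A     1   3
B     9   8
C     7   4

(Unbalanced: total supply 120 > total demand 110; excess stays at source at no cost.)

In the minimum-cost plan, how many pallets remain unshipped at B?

10

An optimal plan:
  A->K: 35 × 1 = 35
  B->K: 15 × 9 = 135
  B->L: 5 × 8 = 40
  C->L: 55 × 4 = 220
Total cost = 430.
B ships 20 of its 30, leaving 10.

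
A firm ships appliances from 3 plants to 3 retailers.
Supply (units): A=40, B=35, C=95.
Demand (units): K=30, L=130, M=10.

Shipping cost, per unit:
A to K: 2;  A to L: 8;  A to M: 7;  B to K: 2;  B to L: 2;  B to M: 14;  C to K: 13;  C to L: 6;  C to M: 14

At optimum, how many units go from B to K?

Optimal shipments:
  A–K: 30 units
  A–M: 10 units
  B–L: 35 units
  C–L: 95 units
Total cost = 770.
The route B→K is not used.

0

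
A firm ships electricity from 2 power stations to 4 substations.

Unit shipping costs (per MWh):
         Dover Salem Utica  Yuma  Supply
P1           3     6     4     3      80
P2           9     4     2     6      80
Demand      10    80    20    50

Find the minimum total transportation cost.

580

Optimal allocation:
  P1 to Dover: 10 × 3 = 30
  P1 to Utica: 20 × 4 = 80
  P1 to Yuma: 50 × 3 = 150
  P2 to Salem: 80 × 4 = 320
Total = 30 + 80 + 150 + 320 = 580.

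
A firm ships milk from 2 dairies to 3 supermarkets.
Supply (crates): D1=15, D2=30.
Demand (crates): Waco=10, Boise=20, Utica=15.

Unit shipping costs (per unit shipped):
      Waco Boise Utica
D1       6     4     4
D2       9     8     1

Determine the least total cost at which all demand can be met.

205

A cheapest plan:
  D1–Boise: 15 crates
  D2–Waco: 10 crates
  D2–Boise: 5 crates
  D2–Utica: 15 crates
Total cost = 205.
(Supply check: D1 ships 15; D2 ships 30.)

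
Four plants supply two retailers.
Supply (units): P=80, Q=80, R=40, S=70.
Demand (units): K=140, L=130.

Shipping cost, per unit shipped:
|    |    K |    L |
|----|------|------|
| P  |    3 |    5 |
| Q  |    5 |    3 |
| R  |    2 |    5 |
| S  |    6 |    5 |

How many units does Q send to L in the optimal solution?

Optimal shipments:
  P to K: 80 × 3 = 240
  Q to L: 80 × 3 = 240
  R to K: 40 × 2 = 80
  S to K: 20 × 6 = 120
  S to L: 50 × 5 = 250
Total cost = 930.
So Q→L carries 80 units.

80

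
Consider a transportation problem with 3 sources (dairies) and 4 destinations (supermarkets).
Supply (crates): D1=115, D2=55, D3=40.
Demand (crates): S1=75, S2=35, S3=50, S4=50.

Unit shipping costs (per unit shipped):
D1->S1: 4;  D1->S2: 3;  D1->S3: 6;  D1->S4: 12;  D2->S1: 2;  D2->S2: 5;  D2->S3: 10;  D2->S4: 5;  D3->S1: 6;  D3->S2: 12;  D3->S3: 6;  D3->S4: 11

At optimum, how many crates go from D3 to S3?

The minimum-cost plan:
  D1–S1: 70 × 4 = 280
  D1–S2: 35 × 3 = 105
  D1–S3: 10 × 6 = 60
  D2–S1: 5 × 2 = 10
  D2–S4: 50 × 5 = 250
  D3–S3: 40 × 6 = 240
Total cost = 945.
So D3→S3 carries 40 crates.

40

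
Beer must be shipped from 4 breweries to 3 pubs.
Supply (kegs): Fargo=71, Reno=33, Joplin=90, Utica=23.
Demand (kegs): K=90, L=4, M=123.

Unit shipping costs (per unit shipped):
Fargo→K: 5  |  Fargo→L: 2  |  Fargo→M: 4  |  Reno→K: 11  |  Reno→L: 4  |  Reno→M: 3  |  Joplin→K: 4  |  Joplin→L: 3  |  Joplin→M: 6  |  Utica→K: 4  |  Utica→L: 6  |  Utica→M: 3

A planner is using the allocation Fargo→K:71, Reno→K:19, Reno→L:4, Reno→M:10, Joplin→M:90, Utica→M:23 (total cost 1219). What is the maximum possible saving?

Current plan cost = 71·5 + 19·11 + 4·4 + 10·3 + 90·6 + 23·3 = 1219.
Optimal plan:
  Fargo->L: 4 kegs
  Fargo->M: 67 kegs
  Reno->M: 33 kegs
  Joplin->K: 90 kegs
  Utica->M: 23 kegs
Optimal cost = 804.
Saving = 1219 − 804 = 415.

415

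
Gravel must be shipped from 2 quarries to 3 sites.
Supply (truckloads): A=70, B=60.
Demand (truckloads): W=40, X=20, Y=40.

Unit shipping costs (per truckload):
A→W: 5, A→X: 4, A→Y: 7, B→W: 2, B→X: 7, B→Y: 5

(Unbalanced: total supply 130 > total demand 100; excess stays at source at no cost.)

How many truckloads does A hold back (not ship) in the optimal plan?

An optimal plan:
  A→X: 20 truckloads
  A→Y: 20 truckloads
  B→W: 40 truckloads
  B→Y: 20 truckloads
Total cost = 400.
A ships 40 of its 70, leaving 30.

30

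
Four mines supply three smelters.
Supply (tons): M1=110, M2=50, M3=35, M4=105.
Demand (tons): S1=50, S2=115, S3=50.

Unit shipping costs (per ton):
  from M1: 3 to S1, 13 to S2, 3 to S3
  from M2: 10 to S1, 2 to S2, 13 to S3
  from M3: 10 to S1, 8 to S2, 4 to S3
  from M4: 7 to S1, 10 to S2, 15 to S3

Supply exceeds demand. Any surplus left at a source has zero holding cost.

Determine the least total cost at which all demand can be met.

980

A cheapest plan:
  M1–S1: 50 × 3 = 150
  M1–S3: 50 × 3 = 150
  M2–S2: 50 × 2 = 100
  M3–S2: 35 × 8 = 280
  M4–S2: 30 × 10 = 300
Total = 150 + 150 + 100 + 280 + 300 = 980.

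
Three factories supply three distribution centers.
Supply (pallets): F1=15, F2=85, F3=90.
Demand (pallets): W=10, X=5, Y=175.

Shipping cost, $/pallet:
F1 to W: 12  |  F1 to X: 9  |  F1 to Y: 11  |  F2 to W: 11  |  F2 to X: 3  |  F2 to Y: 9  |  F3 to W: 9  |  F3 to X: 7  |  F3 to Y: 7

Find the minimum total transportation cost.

1540

Optimal allocation:
  F1→W: 10 × $12 = $120
  F1→Y: 5 × $11 = $55
  F2→X: 5 × $3 = $15
  F2→Y: 80 × $9 = $720
  F3→Y: 90 × $7 = $630
Total = 120 + 55 + 15 + 720 + 630 = $1540.
(Supply check: F1 ships 15; F2 ships 85; F3 ships 90.)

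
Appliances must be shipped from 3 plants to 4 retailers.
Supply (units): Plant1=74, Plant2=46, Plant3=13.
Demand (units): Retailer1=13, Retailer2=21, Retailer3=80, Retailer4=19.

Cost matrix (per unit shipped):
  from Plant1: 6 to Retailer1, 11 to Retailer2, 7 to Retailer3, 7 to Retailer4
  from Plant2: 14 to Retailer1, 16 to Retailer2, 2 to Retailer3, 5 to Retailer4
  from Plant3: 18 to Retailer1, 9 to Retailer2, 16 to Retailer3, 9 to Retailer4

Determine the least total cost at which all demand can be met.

746

One minimum-cost allocation:
  Plant1–Retailer1: 13 × 6 = 78
  Plant1–Retailer2: 8 × 11 = 88
  Plant1–Retailer3: 34 × 7 = 238
  Plant1–Retailer4: 19 × 7 = 133
  Plant2–Retailer3: 46 × 2 = 92
  Plant3–Retailer2: 13 × 9 = 117
Total = 78 + 88 + 238 + 133 + 92 + 117 = 746.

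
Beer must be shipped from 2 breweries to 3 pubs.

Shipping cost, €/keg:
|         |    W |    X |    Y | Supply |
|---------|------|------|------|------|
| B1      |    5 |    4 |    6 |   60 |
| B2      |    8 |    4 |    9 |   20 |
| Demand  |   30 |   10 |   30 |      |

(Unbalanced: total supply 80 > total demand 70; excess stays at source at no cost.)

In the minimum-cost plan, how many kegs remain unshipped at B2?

10

Minimum-cost shipments:
  B1->W: 30 × €5 = €150
  B1->Y: 30 × €6 = €180
  B2->X: 10 × €4 = €40
Total cost = €370.
B2 ships 10 of its 20, leaving 10.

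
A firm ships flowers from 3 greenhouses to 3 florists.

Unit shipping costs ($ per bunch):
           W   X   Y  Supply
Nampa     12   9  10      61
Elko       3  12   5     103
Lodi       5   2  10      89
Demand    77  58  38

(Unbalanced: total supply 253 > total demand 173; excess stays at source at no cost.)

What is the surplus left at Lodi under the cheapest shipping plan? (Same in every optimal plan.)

An optimal plan:
  Elko→W: 65 × $3 = $195
  Elko→Y: 38 × $5 = $190
  Lodi→W: 12 × $5 = $60
  Lodi→X: 58 × $2 = $116
Total cost = $561.
Lodi ships 70 of its 89, leaving 19.

19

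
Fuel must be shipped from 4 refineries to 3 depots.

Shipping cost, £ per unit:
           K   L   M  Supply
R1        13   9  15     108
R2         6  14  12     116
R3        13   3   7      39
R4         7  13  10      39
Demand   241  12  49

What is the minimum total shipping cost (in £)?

One minimum-cost allocation:
  R1–K: 86 × £13 = £1118
  R1–L: 12 × £9 = £108
  R1–M: 10 × £15 = £150
  R2–K: 116 × £6 = £696
  R3–M: 39 × £7 = £273
  R4–K: 39 × £7 = £273
Total = 1118 + 108 + 150 + 696 + 273 + 273 = £2618.
(Supply check: R1 ships 108; R2 ships 116; R3 ships 39; R4 ships 39.)

2618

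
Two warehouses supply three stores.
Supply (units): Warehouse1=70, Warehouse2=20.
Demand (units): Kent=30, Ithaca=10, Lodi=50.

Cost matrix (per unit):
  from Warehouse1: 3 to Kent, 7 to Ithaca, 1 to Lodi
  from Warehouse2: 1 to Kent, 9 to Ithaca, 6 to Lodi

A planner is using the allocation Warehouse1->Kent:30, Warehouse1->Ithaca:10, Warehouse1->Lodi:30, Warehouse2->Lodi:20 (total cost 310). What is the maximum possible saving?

Current plan cost = 30·3 + 10·7 + 30·1 + 20·6 = 310.
Optimal plan:
  Warehouse1→Kent: 10 × 3 = 30
  Warehouse1→Ithaca: 10 × 7 = 70
  Warehouse1→Lodi: 50 × 1 = 50
  Warehouse2→Kent: 20 × 1 = 20
Optimal cost = 170.
Saving = 310 − 170 = 140.

140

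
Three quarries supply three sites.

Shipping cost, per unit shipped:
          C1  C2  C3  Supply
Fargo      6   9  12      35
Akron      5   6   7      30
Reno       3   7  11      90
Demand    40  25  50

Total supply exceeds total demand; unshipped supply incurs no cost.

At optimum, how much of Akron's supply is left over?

0

An optimal plan:
  Akron–C3: 30 truckloads
  Reno–C1: 40 truckloads
  Reno–C2: 25 truckloads
  Reno–C3: 20 truckloads
Total cost = 725.
Akron ships 30 of its 30, leaving 0.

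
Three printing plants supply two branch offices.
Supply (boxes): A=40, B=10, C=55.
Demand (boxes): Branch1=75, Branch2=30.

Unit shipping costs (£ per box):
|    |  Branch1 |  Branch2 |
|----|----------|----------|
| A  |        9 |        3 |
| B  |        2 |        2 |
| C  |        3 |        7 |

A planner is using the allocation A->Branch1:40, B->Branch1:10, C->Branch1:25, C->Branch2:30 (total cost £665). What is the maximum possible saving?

Current plan cost = 40·9 + 10·2 + 25·3 + 30·7 = £665.
Optimal plan:
  A–Branch1: 10 × £9 = £90
  A–Branch2: 30 × £3 = £90
  B–Branch1: 10 × £2 = £20
  C–Branch1: 55 × £3 = £165
Optimal cost = £365.
Saving = 665 − 365 = £300.

300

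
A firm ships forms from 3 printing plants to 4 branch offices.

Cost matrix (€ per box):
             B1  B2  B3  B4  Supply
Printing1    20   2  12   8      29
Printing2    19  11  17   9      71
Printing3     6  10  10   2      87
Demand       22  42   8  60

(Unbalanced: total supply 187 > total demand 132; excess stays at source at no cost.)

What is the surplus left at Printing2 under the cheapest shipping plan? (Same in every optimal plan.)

55

Minimum-cost shipments:
  Printing1->B2: 29 boxes
  Printing2->B2: 13 boxes
  Printing2->B4: 3 boxes
  Printing3->B1: 22 boxes
  Printing3->B3: 8 boxes
  Printing3->B4: 57 boxes
Total cost = €554.
Printing2 ships 16 of its 71, leaving 55.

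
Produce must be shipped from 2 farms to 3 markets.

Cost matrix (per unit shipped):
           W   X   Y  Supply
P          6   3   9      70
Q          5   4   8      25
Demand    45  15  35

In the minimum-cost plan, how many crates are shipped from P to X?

15

Solving gives:
  P→W: 20 × 6 = 120
  P→X: 15 × 3 = 45
  P→Y: 35 × 9 = 315
  Q→W: 25 × 5 = 125
Total cost = 605.
So P→X carries 15 crates.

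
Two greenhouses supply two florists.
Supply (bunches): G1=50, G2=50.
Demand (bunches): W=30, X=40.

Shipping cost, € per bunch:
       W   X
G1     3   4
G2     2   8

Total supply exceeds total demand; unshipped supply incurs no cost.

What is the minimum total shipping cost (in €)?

A cheapest plan:
  G1–X: 40 × €4 = €160
  G2–W: 30 × €2 = €60
Total = 160 + 60 = €220.

220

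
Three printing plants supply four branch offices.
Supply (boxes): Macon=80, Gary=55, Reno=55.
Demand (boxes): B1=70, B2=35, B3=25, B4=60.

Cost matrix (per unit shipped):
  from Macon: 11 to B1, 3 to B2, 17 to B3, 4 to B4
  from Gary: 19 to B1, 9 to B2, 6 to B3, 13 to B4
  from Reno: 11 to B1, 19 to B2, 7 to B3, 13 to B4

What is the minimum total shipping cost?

An optimal shipping plan:
  Macon–B1: 15 boxes
  Macon–B2: 5 boxes
  Macon–B4: 60 boxes
  Gary–B2: 30 boxes
  Gary–B3: 25 boxes
  Reno–B1: 55 boxes
Total cost = 1445.

1445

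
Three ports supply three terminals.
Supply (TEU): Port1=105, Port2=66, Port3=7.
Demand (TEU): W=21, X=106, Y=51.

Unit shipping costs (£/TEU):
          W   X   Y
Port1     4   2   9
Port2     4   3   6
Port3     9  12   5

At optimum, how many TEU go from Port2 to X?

The minimum-cost plan:
  Port1 to X: 105 × £2 = £210
  Port2 to W: 21 × £4 = £84
  Port2 to X: 1 × £3 = £3
  Port2 to Y: 44 × £6 = £264
  Port3 to Y: 7 × £5 = £35
Total cost = £596.
So Port2→X carries 1 TEU.

1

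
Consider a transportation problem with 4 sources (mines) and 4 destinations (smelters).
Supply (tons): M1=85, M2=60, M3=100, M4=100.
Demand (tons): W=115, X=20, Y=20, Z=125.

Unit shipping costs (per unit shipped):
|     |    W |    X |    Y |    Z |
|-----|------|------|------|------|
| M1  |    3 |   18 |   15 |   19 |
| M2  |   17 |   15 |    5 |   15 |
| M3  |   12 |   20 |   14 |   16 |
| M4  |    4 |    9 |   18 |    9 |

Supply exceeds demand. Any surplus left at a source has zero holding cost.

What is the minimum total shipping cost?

An optimal shipping plan:
  M1 to W: 85 × 3 = 255
  M2 to X: 20 × 15 = 300
  M2 to Y: 20 × 5 = 100
  M2 to Z: 20 × 15 = 300
  M3 to Z: 35 × 16 = 560
  M4 to W: 30 × 4 = 120
  M4 to Z: 70 × 9 = 630
Total = 255 + 300 + 100 + 300 + 560 + 120 + 630 = 2265.
(Supply check: M1 ships 85; M2 ships 60; M3 ships 35; M4 ships 100.)

2265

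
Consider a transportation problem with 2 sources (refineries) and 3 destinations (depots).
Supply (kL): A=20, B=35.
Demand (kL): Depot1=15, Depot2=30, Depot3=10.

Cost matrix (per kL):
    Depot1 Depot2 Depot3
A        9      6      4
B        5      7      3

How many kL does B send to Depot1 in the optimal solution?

15

The minimum-cost plan:
  A–Depot2: 20 × 6 = 120
  B–Depot1: 15 × 5 = 75
  B–Depot2: 10 × 7 = 70
  B–Depot3: 10 × 3 = 30
Total cost = 295.
So B→Depot1 carries 15 kL.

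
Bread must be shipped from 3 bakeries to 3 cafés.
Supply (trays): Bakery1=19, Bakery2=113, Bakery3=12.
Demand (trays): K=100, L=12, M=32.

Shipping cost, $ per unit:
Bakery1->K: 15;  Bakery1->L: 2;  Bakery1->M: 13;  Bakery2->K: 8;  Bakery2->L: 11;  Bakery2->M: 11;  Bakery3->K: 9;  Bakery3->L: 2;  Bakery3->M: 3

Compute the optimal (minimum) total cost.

1094

An optimal shipping plan:
  Bakery1->L: 12 × $2 = $24
  Bakery1->M: 7 × $13 = $91
  Bakery2->K: 100 × $8 = $800
  Bakery2->M: 13 × $11 = $143
  Bakery3->M: 12 × $3 = $36
Total = 24 + 91 + 800 + 143 + 36 = $1094.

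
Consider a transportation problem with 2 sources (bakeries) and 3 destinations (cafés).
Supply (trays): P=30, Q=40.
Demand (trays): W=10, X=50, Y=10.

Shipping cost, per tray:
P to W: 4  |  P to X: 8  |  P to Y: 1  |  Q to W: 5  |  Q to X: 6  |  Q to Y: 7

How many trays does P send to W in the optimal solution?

10

Optimal shipments:
  P to W: 10 trays
  P to X: 10 trays
  P to Y: 10 trays
  Q to X: 40 trays
Total cost = 370.
So P→W carries 10 trays.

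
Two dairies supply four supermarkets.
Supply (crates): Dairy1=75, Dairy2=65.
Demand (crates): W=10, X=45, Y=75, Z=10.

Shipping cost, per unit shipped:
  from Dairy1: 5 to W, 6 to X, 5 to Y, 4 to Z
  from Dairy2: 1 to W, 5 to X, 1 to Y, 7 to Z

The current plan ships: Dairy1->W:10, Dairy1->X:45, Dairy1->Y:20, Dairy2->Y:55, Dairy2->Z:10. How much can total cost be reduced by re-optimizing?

70

Current plan cost = 10·5 + 45·6 + 20·5 + 55·1 + 10·7 = 545.
Optimal plan:
  Dairy1→W: 10 × 5 = 50
  Dairy1→X: 45 × 6 = 270
  Dairy1→Y: 10 × 5 = 50
  Dairy1→Z: 10 × 4 = 40
  Dairy2→Y: 65 × 1 = 65
Optimal cost = 475.
Saving = 545 − 475 = 70.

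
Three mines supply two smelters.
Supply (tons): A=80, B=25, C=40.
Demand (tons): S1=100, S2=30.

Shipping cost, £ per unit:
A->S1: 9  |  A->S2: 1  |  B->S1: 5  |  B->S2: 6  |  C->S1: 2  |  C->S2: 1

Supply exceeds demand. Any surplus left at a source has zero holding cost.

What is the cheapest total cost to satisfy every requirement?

Optimal allocation:
  A–S1: 35 × £9 = £315
  A–S2: 30 × £1 = £30
  B–S1: 25 × £5 = £125
  C–S1: 40 × £2 = £80
Total = 315 + 30 + 125 + 80 = £550.

550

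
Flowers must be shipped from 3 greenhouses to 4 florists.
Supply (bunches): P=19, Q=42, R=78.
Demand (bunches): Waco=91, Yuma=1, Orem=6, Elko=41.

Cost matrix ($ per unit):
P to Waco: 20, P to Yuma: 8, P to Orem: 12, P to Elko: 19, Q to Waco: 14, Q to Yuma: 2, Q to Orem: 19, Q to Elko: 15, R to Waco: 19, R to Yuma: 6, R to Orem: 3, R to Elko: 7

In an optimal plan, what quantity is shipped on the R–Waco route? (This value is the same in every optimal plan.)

Optimal shipments:
  P→Waco: 19 × $20 = $380
  Q→Waco: 42 × $14 = $588
  R→Waco: 30 × $19 = $570
  R→Yuma: 1 × $6 = $6
  R→Orem: 6 × $3 = $18
  R→Elko: 41 × $7 = $287
Total cost = $1849.
So R→Waco carries 30 bunches.

30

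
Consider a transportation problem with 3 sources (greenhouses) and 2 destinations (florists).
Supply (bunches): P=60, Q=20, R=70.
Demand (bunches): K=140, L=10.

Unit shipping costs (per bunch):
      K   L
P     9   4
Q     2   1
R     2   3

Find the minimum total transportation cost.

670

One minimum-cost allocation:
  P–K: 50 × 9 = 450
  P–L: 10 × 4 = 40
  Q–K: 20 × 2 = 40
  R–K: 70 × 2 = 140
Total = 450 + 40 + 40 + 140 = 670.
(Supply check: P ships 60; Q ships 20; R ships 70.)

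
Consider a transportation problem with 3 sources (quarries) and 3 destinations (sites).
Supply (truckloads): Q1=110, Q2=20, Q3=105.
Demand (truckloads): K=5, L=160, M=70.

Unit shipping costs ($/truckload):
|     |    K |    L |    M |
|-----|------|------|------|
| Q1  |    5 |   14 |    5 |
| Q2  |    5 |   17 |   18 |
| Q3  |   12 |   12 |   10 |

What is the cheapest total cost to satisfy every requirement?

An optimal shipping plan:
  Q1→L: 40 × $14 = $560
  Q1→M: 70 × $5 = $350
  Q2→K: 5 × $5 = $25
  Q2→L: 15 × $17 = $255
  Q3→L: 105 × $12 = $1260
Total = 560 + 350 + 25 + 255 + 1260 = $2450.

2450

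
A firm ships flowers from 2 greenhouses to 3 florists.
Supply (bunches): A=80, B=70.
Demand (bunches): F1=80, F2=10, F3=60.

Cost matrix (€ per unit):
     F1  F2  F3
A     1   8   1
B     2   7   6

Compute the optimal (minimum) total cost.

Optimal allocation:
  A to F1: 20 × €1 = €20
  A to F3: 60 × €1 = €60
  B to F1: 60 × €2 = €120
  B to F2: 10 × €7 = €70
Total = 20 + 60 + 120 + 70 = €270.
(Supply check: A ships 80; B ships 70.)

270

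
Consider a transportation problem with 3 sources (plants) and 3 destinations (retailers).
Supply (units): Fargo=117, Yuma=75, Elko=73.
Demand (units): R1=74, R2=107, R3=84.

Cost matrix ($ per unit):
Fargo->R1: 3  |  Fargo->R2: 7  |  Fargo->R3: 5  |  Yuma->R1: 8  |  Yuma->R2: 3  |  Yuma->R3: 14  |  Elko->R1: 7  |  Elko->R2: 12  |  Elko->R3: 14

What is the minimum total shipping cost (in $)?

Optimal allocation:
  Fargo to R1: 1 × $3 = $3
  Fargo to R2: 32 × $7 = $224
  Fargo to R3: 84 × $5 = $420
  Yuma to R2: 75 × $3 = $225
  Elko to R1: 73 × $7 = $511
Total = 3 + 224 + 420 + 225 + 511 = $1383.

1383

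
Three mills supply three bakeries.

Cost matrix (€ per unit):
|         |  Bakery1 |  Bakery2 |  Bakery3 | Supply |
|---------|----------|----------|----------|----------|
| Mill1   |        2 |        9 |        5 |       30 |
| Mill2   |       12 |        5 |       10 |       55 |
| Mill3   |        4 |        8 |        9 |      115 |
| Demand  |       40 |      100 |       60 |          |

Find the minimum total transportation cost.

1215

One minimum-cost allocation:
  Mill1 to Bakery3: 30 × €5 = €150
  Mill2 to Bakery2: 55 × €5 = €275
  Mill3 to Bakery1: 40 × €4 = €160
  Mill3 to Bakery2: 45 × €8 = €360
  Mill3 to Bakery3: 30 × €9 = €270
Total = 150 + 275 + 160 + 360 + 270 = €1215.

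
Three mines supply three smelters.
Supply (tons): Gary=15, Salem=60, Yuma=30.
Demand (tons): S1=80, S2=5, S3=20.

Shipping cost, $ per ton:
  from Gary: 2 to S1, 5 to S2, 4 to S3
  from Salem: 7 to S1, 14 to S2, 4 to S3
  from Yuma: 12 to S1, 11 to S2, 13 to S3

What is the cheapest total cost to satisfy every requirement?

An optimal shipping plan:
  Gary to S1: 15 × $2 = $30
  Salem to S1: 40 × $7 = $280
  Salem to S3: 20 × $4 = $80
  Yuma to S1: 25 × $12 = $300
  Yuma to S2: 5 × $11 = $55
Total = 30 + 280 + 80 + 300 + 55 = $745.
(Supply check: Gary ships 15; Salem ships 60; Yuma ships 30.)

745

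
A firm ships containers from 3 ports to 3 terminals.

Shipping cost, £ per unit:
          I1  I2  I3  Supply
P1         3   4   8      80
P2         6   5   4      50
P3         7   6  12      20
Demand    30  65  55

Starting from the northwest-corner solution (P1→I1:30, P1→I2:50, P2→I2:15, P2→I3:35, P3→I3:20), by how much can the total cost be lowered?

115

Current plan cost = 30·3 + 50·4 + 15·5 + 35·4 + 20·12 = £745.
Optimal plan:
  P1 to I1: 30 × £3 = £90
  P1 to I2: 45 × £4 = £180
  P1 to I3: 5 × £8 = £40
  P2 to I3: 50 × £4 = £200
  P3 to I2: 20 × £6 = £120
Optimal cost = £630.
Saving = 745 − 630 = £115.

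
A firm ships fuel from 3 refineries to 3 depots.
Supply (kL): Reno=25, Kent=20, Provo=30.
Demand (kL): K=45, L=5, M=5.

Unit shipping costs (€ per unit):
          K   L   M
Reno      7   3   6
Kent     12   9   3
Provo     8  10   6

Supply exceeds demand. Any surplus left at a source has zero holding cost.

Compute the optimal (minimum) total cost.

370

One minimum-cost allocation:
  Reno→K: 20 × €7 = €140
  Reno→L: 5 × €3 = €15
  Kent→M: 5 × €3 = €15
  Provo→K: 25 × €8 = €200
Total = 140 + 15 + 15 + 200 = €370.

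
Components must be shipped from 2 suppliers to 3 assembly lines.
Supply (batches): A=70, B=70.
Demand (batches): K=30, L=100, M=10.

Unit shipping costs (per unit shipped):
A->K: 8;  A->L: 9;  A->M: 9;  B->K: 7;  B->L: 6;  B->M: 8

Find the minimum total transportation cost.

1020

Optimal allocation:
  A–K: 30 batches
  A–L: 30 batches
  A–M: 10 batches
  B–L: 70 batches
Total cost = 1020.
(Supply check: A ships 70; B ships 70.)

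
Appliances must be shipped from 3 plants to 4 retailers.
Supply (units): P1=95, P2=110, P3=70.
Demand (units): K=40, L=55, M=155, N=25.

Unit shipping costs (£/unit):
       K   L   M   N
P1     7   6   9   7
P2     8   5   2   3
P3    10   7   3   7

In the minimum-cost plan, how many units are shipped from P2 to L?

0

Optimal shipments:
  P1 to K: 40 units
  P1 to L: 55 units
  P2 to M: 85 units
  P2 to N: 25 units
  P3 to M: 70 units
Total cost = £1065.
The route P2→L is not used.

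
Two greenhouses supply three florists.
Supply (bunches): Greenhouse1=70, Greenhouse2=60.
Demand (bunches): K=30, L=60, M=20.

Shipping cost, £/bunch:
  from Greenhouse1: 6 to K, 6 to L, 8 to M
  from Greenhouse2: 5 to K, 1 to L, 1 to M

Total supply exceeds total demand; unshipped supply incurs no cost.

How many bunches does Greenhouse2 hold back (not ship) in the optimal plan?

An optimal plan:
  Greenhouse1->K: 30 × £6 = £180
  Greenhouse1->L: 20 × £6 = £120
  Greenhouse2->L: 40 × £1 = £40
  Greenhouse2->M: 20 × £1 = £20
Total cost = £360.
Greenhouse2 ships 60 of its 60, leaving 0.

0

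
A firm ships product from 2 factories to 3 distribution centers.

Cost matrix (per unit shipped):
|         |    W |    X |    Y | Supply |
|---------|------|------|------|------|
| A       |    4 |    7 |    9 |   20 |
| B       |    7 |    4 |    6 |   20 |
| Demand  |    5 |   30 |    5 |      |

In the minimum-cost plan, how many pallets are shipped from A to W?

The minimum-cost plan:
  A–W: 5 × 4 = 20
  A–X: 10 × 7 = 70
  A–Y: 5 × 9 = 45
  B–X: 20 × 4 = 80
Total cost = 215.
So A→W carries 5 pallets.

5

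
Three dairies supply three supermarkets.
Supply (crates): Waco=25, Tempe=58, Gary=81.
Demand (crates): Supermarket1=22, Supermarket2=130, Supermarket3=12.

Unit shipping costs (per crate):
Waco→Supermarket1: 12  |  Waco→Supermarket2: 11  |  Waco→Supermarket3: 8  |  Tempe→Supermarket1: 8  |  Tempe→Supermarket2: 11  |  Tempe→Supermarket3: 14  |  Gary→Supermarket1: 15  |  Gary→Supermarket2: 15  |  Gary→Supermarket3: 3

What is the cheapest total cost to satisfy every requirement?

A cheapest plan:
  Waco to Supermarket2: 25 crates
  Tempe to Supermarket1: 22 crates
  Tempe to Supermarket2: 36 crates
  Gary to Supermarket2: 69 crates
  Gary to Supermarket3: 12 crates
Total cost = 1918.
(Supply check: Waco ships 25; Tempe ships 58; Gary ships 81.)

1918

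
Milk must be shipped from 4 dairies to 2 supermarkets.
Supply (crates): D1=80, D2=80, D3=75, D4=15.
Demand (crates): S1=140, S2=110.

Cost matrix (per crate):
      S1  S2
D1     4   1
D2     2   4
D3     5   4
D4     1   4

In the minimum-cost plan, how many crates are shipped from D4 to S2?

Solving gives:
  D1->S2: 80 × 1 = 80
  D2->S1: 80 × 2 = 160
  D3->S1: 45 × 5 = 225
  D3->S2: 30 × 4 = 120
  D4->S1: 15 × 1 = 15
Total cost = 600.
The route D4→S2 is not used.

0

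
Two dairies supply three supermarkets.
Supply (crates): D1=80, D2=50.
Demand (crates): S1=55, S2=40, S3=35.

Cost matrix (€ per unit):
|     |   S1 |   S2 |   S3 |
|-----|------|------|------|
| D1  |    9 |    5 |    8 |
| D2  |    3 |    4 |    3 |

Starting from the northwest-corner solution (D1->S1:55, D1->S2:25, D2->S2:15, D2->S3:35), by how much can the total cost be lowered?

Current plan cost = 55·9 + 25·5 + 15·4 + 35·3 = €785.
Optimal plan:
  D1→S1: 5 × €9 = €45
  D1→S2: 40 × €5 = €200
  D1→S3: 35 × €8 = €280
  D2→S1: 50 × €3 = €150
Optimal cost = €675.
Saving = 785 − 675 = €110.

110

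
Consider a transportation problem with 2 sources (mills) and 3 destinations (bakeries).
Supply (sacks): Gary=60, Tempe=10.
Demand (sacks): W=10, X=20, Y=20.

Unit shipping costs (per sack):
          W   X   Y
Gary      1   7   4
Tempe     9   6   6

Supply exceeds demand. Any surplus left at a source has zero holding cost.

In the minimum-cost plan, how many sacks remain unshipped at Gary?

An optimal plan:
  Gary→W: 10 × 1 = 10
  Gary→X: 10 × 7 = 70
  Gary→Y: 20 × 4 = 80
  Tempe→X: 10 × 6 = 60
Total cost = 220.
Gary ships 40 of its 60, leaving 20.

20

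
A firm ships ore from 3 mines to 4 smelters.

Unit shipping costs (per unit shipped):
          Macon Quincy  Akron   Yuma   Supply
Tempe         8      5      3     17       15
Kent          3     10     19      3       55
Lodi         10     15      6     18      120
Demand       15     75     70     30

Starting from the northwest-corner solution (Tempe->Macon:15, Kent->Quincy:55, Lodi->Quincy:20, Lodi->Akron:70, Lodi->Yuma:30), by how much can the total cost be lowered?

Current plan cost = 15·8 + 55·10 + 20·15 + 70·6 + 30·18 = 1930.
Optimal plan:
  Tempe–Quincy: 15 × 5 = 75
  Kent–Macon: 15 × 3 = 45
  Kent–Quincy: 10 × 10 = 100
  Kent–Yuma: 30 × 3 = 90
  Lodi–Quincy: 50 × 15 = 750
  Lodi–Akron: 70 × 6 = 420
Optimal cost = 1480.
Saving = 1930 − 1480 = 450.

450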